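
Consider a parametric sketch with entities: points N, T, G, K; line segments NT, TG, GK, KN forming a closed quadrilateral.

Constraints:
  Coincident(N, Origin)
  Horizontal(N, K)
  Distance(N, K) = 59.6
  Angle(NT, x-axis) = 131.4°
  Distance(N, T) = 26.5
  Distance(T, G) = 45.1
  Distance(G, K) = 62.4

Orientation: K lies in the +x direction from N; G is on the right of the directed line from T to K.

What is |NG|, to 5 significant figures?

21.291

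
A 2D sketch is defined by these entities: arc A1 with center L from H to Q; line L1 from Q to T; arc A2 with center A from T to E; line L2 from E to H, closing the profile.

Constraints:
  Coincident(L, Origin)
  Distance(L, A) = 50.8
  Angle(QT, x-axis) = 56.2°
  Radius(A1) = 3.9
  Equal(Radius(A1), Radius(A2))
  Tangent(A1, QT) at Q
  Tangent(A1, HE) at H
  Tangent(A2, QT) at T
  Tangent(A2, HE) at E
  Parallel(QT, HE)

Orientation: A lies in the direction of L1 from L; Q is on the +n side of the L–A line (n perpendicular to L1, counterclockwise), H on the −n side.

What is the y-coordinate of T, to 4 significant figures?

44.38

The slot axis is L1's direction at 56.2°, so u = (cos 56.2°, sin 56.2°) = (0.5563, 0.8310) and n = (−sin 56.2°, cos 56.2°) = (-0.8310, 0.5563). L is at the origin and A lies 50.8 along u from L, so A = 50.8·u = (28.26, 42.21). Tangency of A1 to both parallel lines with radius 3.9 puts Q and H at L ± 3.9·n: Q = (-3.241, 2.170), H = (3.241, -2.170). Equal radii place T and E the same way about A: T = A + 3.9·n = (25.02, 44.38), E = A − 3.9·n = (31.50, 40.04). So T.y = 44.38.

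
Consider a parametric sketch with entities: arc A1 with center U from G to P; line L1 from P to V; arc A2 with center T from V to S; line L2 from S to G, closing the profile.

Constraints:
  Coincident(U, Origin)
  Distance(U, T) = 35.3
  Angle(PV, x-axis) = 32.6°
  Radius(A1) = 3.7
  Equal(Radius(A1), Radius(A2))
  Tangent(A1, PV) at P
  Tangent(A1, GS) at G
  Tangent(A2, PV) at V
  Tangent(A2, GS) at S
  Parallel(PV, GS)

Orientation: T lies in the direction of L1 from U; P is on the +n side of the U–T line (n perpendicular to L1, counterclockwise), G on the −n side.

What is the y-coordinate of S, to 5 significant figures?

15.902

The slot axis is L1's direction at 32.6°, so u = (cos 32.6°, sin 32.6°) = (0.84245, 0.53877) and n = (−sin 32.6°, cos 32.6°) = (-0.53877, 0.84245). U is at the origin and T lies 35.3 along u from U, so T = 35.3·u = (29.739, 19.019). Tangency of A1 to both parallel lines with radius 3.7 puts P and G at U ± 3.7·n: P = (-1.9935, 3.1171), G = (1.9935, -3.1171). Equal radii place V and S the same way about T: V = T + 3.7·n = (27.745, 22.136), S = T − 3.7·n = (31.732, 15.902). So S.y = 15.902.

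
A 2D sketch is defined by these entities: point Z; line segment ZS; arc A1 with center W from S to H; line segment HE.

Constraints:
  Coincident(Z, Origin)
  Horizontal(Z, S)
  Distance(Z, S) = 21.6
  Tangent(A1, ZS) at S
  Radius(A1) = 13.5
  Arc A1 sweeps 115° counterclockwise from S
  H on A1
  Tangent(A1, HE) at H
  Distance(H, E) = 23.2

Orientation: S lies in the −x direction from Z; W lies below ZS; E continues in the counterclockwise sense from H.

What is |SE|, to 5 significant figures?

40.305

On A1, S sits at bearing 90° from W; a 115° counterclockwise sweep puts H at bearing 205°, so H = W + 13.5·(cos 205°, sin 205°) = (-33.835, -19.205). Since A1 is tangent to HE there, WH ⟂ HE, so HE runs along (−sin 205°, cos 205°); with |HE| = 23.2, E = (-24.030, -40.232). Then |SE| = |E − S| = 40.305.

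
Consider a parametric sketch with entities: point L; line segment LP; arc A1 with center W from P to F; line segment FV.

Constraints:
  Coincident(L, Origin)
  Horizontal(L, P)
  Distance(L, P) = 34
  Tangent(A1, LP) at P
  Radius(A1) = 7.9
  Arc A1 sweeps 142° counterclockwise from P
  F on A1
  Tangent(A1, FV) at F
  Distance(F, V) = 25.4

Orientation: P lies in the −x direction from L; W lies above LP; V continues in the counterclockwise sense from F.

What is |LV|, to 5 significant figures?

57.461

On A1, P sits at bearing -90° from W; a 142° counterclockwise sweep puts F at bearing 52°, so F = W + 7.9·(cos 52°, sin 52°) = (-29.136, 14.125). Since A1 is tangent to FV there, WF ⟂ FV, so FV runs along (−sin 52°, cos 52°); with |FV| = 25.4, V = (-49.152, 29.763). Then |LV| = |V − L| = 57.461.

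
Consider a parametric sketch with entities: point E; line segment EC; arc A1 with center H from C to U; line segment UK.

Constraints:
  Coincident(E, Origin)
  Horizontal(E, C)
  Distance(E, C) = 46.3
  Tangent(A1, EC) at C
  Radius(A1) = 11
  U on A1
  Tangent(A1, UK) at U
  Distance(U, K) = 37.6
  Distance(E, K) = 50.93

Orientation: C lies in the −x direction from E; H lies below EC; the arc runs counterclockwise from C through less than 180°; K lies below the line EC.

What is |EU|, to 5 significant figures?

56.934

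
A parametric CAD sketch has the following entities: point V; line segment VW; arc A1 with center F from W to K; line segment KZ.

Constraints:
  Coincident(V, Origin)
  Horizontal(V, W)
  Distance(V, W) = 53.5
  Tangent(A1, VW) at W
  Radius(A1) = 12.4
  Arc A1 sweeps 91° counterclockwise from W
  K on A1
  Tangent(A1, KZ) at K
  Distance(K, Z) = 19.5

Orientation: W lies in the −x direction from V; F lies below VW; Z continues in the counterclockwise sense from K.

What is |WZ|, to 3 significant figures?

34.3

V is at the origin; VW is horizontal with |VW| = 53.5 and W on the −x side, so W = (-53.5, 0.00). Since A1 is tangent to VW there, FW ⟂ VW, so F = W + (0, -12.4) = (-53.5, -12.4). On A1, W sits at bearing 90° from F; a 91° counterclockwise sweep puts K at bearing 181°, so K = F + 12.4·(cos 181°, sin 181°) = (-65.9, -12.6). Since A1 is tangent to KZ there, FK ⟂ KZ, so KZ runs along (−sin 181°, cos 181°); with |KZ| = 19.5, Z = (-65.6, -32.1). Then |WZ| = |Z − W| = 34.3.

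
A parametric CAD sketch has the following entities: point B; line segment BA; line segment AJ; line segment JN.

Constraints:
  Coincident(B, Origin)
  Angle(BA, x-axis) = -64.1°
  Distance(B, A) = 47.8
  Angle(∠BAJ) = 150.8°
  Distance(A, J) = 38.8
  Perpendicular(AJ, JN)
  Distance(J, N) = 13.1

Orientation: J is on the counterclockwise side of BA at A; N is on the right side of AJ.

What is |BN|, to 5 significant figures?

88.379

B is at the origin; BA runs at -64.1° with length 47.8, so A = 47.8·(cos -64.1°, sin -64.1°) = (20.879, -42.999). ∠BAJ = 150.8°, so AJ runs at -64.1° + (180° − 150.8°) = -34.900° from the x-axis; with |AJ| = 38.8, J = A + 38.8·(cos -34.900°, sin -34.900°) = (52.701, -65.198). The perpendicularity gives JN at right angles to AJ; with |JN| = 13.1 on the right of AJ, N = J + 13.1·(-0.57215, -0.82015) = (45.206, -75.942). Then |BN| = |N − B| = 88.379.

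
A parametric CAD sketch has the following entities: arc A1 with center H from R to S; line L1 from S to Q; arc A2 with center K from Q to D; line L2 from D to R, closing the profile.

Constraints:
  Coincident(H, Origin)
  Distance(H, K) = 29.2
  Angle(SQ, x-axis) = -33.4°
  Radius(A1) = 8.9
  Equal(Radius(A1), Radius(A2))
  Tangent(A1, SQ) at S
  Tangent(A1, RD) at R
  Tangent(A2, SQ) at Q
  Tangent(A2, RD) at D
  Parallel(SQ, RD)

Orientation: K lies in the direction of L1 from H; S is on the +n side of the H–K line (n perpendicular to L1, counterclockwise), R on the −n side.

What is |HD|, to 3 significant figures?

30.5

Tangency of A1 to both parallel lines with radius 8.9 puts S and R at H ± 8.9·n: S = (4.90, 7.43), R = (-4.90, -7.43). Equal radii place Q and D the same way about K: Q = K + 8.9·n = (29.3, -8.64), D = K − 8.9·n = (19.5, -23.5). Then |HD| = |D − H| = 30.5.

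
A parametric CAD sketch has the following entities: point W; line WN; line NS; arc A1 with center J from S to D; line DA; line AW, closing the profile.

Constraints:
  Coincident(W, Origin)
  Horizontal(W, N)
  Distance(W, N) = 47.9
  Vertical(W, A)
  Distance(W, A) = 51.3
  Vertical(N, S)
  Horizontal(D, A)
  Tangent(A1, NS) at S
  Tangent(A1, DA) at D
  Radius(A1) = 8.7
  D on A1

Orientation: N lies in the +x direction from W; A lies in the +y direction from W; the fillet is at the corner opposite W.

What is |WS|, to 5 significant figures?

64.103

W is at the origin; W and N share the same y with |WN| = 47.9 and N on the +x side, so N = (47.900, 0.0000). WA is vertical with |WA| = 51.3 and A on the +y side, so A = (0.0000, 51.300). The virtual corner opposite W is at (47.900, 51.300). A1 meets NS tangentially, so JS is at right angles to NS and since A1 is tangent to DA there, JD ⟂ DA, with radius 8.7, so the center J sits 8.7 in from both sides at J = (39.200, 42.600). That places the tangent points at S = (47.900, 42.600) on NS and D = (39.200, 51.300) on DA. Then |WS| = |S − W| = 64.103.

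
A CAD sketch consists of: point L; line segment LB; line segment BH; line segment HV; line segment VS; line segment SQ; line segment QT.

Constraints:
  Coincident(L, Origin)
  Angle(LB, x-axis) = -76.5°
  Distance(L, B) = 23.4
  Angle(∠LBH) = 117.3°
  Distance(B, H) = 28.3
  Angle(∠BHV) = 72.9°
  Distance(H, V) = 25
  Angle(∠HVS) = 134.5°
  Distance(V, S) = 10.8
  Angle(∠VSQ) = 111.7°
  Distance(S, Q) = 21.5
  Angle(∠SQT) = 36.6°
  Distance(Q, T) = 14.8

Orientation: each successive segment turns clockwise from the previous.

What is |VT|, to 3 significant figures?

13.7

L is at the origin; LB runs at -76.5° with length 23.4, so B = (5.46, -22.8). ∠LBH = 117.3° gives BH at -139° from the x-axis; with |BH| = 28.3, H = (-16.0, -41.2). ∠BHV = 72.9° gives HV at 114° from the x-axis; with |HV| = 25.0, V = (-26.0, -18.4). ∠HVS = 134.5° gives VS at 68.2° from the x-axis; with |VS| = 10.8, S = (-22.0, -8.33). ∠VSQ = 111.7° gives SQ at -0.100° from the x-axis; with |SQ| = 21.5, Q = (-0.498, -8.36). ∠SQT = 36.6° gives QT at -143° from the x-axis; with |QT| = 14.8, T = (-12.4, -17.2). Then |VT| = |T − V| = 13.7.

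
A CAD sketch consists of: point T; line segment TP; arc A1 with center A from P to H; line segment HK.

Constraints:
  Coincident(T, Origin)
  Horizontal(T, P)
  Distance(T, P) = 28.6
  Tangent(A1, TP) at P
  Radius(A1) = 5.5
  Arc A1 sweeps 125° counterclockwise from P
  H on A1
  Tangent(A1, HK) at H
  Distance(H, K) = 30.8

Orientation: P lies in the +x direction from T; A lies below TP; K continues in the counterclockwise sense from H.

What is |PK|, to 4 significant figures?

36.35

On A1, P sits at bearing 90° from A; a 125° counterclockwise sweep puts H at bearing 215°, so H = A + 5.5·(cos 215°, sin 215°) = (24.09, -8.655). The tangent condition forces AH to be normal to HK, so HK runs along (−sin 215°, cos 215°); with |HK| = 30.8, K = (41.76, -33.88). Then |PK| = |K − P| = 36.35.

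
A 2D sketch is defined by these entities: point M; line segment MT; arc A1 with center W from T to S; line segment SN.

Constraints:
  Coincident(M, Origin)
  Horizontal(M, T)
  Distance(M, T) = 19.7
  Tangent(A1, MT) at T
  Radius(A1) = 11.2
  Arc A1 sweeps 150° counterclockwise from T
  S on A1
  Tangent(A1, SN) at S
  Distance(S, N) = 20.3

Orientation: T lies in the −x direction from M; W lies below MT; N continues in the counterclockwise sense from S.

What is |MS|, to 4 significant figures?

32.82

Tangency of A1 to MT means the radius WT is perpendicular to MT, so W = T + (0, -11.2) = (-19.70, -11.20). On A1, T sits at bearing 90° from W; a 150° counterclockwise sweep puts S at bearing 240°, so S = W + 11.2·(cos 240°, sin 240°) = (-25.30, -20.90). Then |MS| = |S − M| = 32.82.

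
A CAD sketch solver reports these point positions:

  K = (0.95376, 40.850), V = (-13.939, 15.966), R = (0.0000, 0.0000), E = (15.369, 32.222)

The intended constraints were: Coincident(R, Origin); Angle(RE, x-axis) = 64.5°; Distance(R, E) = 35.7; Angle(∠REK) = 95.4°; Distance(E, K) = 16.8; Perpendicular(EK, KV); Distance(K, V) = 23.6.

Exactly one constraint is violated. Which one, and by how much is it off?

Distance(K, V) = 23.6 — off by 5.40.

R = (0.00, 0.00) ✓; RE at 64.50° ✓; |RE| = 35.70 ✓; ∠REK = 95.40° ✓; |EK| = 16.80 ✓; ∠(EK, KV) = 90.00° ✓; |KV| = 29.00 ✗.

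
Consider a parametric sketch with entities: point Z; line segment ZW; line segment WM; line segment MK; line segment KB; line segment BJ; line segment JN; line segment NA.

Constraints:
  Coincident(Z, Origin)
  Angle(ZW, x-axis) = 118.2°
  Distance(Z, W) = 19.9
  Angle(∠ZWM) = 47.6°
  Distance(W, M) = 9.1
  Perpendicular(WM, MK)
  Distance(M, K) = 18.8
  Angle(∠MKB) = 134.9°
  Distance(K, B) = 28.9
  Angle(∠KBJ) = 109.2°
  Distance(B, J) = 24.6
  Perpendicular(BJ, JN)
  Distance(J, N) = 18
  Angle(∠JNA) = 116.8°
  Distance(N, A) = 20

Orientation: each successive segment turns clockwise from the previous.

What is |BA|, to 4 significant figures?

27.85

Z is at the origin; ZW runs at 118.2° with length 19.9, so W = (-9.404, 17.54). ∠ZWM = 47.6° gives WM at -14.20° from the x-axis; with |WM| = 9.1, M = (-0.5818, 15.31). WM ⟂ MK, so MK runs at -104.2°; with |MK| = 18.8, K = (-5.194, -2.920). ∠MKB = 134.9° gives KB at -149.3° from the x-axis; with |KB| = 28.9, B = (-30.04, -17.67). ∠KBJ = 109.2° gives BJ at 139.9° from the x-axis; with |BJ| = 24.6, J = (-48.86, -1.829). BJ ⟂ JN, so JN runs at 49.90°; with |JN| = 18.0, N = (-37.27, 11.94). ∠JNA = 116.8° gives NA at -13.30° from the x-axis; with |NA| = 20.0, A = (-17.80, 7.338). Then |BA| = |A − B| = 27.85.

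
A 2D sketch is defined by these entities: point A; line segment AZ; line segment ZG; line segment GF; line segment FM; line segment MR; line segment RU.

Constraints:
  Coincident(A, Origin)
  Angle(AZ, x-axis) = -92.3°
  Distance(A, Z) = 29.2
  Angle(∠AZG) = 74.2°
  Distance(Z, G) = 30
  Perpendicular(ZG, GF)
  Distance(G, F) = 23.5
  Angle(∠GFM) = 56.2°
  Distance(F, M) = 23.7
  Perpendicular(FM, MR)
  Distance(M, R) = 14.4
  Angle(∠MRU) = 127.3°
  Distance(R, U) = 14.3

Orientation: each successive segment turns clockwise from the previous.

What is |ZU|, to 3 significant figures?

32.7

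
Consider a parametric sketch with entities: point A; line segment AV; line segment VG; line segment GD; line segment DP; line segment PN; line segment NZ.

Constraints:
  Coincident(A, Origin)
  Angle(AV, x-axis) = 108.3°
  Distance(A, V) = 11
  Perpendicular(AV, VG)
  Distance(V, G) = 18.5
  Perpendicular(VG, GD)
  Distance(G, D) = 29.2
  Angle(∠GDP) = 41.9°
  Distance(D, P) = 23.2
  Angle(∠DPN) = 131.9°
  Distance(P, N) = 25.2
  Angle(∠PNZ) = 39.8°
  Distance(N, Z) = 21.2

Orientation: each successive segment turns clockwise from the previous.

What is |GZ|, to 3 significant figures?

4.66

∠DPN = 131.9° gives PN at 102° from the x-axis; with |PN| = 25.2, N = (-2.14, 24.7). ∠PNZ = 39.8° gives NZ at -38.1° from the x-axis; with |NZ| = 21.2, Z = (14.5, 11.6). Then |GZ| = |Z − G| = 4.66.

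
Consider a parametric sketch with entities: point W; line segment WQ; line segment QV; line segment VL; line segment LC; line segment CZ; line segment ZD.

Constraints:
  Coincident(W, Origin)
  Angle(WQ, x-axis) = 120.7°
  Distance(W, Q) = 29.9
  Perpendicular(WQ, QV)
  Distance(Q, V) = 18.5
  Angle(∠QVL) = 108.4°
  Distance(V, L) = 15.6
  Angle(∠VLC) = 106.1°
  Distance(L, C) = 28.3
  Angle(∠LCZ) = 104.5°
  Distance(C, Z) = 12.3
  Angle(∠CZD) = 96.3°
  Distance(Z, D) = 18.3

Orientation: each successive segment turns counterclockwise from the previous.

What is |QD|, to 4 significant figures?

7.815

∠LCZ = 104.5° gives CZ at 71.70° from the x-axis; with |CZ| = 12.3, Z = (4.251, 10.83). ∠CZD = 96.3° gives ZD at 155.4° from the x-axis; with |ZD| = 18.3, D = (-12.39, 18.44). Then |QD| = |D − Q| = 7.815.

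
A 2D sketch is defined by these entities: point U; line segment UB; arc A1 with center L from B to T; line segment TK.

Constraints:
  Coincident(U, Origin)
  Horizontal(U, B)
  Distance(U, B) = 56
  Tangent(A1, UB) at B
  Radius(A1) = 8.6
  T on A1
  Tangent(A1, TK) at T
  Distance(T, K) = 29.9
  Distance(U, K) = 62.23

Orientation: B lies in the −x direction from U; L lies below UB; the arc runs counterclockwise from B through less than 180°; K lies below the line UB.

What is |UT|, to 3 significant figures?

64.8

Checks: ∠(LB, BU) = 90.00° ✓; |LT| = 8.600 ✓; ∠(LT, TK) = 90.00° ✓; |TK| = 29.90 ✓; |UK| = 62.23 ✓.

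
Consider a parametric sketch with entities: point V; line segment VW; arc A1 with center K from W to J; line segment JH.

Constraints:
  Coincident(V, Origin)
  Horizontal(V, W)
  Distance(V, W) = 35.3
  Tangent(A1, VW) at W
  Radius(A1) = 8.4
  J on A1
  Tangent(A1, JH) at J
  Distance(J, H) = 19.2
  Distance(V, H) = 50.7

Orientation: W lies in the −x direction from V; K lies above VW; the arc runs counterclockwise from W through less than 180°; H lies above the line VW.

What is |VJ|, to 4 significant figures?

32.35

V is at the origin; VW is horizontal with |VW| = 35.3 and W on the −x side, so W = (-35.30, 0.000). A1 meets VW tangentially, so KW is at right angles to VW, so K = W + (0, 8.4) = (-35.30, 8.400). Since KJ ⟂ JH (tangency), |KH| = √(8.4² + 19.2²) = 20.96 regardless of where J sits on A1. So H lies on both circle(V, 50.7) and circle(K, 20.96); the above-VW intersection is H = (-42.12, 28.22). J is the foot of the tangent from H: J = (-29.12, 14.09).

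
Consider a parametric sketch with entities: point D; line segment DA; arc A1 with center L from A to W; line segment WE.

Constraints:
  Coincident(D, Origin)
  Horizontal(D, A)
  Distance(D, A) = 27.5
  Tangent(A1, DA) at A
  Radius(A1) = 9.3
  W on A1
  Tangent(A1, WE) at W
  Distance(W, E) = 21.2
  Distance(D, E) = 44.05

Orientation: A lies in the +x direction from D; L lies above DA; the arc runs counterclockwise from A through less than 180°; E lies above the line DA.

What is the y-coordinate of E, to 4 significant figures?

32.32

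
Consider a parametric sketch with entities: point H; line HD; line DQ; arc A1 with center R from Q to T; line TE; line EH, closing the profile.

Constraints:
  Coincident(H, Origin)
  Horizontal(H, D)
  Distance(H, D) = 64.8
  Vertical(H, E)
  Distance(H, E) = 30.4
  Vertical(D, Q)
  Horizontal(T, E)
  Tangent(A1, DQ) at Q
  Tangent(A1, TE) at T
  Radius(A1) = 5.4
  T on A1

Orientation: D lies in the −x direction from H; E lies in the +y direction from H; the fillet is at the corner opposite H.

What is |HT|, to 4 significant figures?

66.73

H is at the origin; HD is horizontal with |HD| = 64.8 and D on the −x side, so D = (-64.80, 0.000). HE is vertical with |HE| = 30.4 and E on the +y side, so E = (0.000, 30.40). The virtual corner opposite H is at (-64.80, 30.40). Since A1 is tangent to DQ there, RQ ⟂ DQ and tangency of A1 to TE means the radius RT is perpendicular to TE, with radius 5.4, so the center R sits 5.4 in from both sides at R = (-59.40, 25.00). That places the tangent points at Q = (-64.80, 25.00) on DQ and T = (-59.40, 30.40) on TE. Then |HT| = |T − H| = 66.73.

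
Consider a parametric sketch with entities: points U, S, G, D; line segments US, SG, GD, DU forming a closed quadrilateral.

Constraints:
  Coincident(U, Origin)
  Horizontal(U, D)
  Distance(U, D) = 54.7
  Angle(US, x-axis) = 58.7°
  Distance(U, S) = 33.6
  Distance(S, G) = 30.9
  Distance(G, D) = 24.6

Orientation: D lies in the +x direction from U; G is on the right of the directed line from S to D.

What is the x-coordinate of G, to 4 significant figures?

30.11

Checks: |SG| = 30.90 ✓; |GD| = 24.60 ✓.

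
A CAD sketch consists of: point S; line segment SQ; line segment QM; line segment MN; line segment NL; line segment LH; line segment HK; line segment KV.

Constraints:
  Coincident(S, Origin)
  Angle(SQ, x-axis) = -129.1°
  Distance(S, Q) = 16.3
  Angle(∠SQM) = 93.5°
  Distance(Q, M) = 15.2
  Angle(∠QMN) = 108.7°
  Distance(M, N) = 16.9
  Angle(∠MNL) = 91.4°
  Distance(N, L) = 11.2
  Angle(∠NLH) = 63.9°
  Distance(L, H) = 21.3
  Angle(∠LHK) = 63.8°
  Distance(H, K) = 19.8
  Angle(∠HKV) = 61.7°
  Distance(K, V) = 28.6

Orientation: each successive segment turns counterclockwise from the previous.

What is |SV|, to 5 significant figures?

8.7416

S is at the origin; SQ runs at -129.1° with length 16.3, so Q = (-10.280, -12.650). ∠SQM = 93.5° gives QM at -42.600° from the x-axis; with |QM| = 15.2, M = (0.90866, -22.938). ∠QMN = 108.7° gives MN at 28.700° from the x-axis; with |MN| = 16.9, N = (15.732, -14.822). ∠MNL = 91.4° gives NL at 117.30° from the x-axis; with |NL| = 11.2, L = (10.596, -4.8698). ∠NLH = 63.9° gives LH at -126.60° from the x-axis; with |LH| = 21.3, H = (-2.1040, -21.970). ∠LHK = 63.8° gives HK at -10.400° from the x-axis; with |HK| = 19.8, K = (17.371, -25.544). ∠HKV = 61.7° gives KV at 107.90° from the x-axis; with |KV| = 28.6, V = (8.5803, 1.6715). Then |SV| = |V − S| = 8.7416.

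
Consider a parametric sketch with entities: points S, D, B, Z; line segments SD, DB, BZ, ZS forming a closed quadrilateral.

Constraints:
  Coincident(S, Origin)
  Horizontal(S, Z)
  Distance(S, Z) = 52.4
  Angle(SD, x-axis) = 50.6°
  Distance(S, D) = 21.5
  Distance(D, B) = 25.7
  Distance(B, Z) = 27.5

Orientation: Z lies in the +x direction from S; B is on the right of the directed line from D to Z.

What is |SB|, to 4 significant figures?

26.32

S is at the origin; SZ is horizontal with |SZ| = 52.4 and Z in +x, so Z = (52.4, 0). SD runs at 50.6° with |SD| = 21.5, so D = (13.65, 16.61). B is determined by |DB| = 25.7 and |BZ| = 27.5 together: it lies at the intersection of circle(D, 25.7) and circle(Z, 27.5). With |DZ| = 42.16, the foot of the radical line on DZ is 19.95 from D and the perpendicular offset is √(25.7² − 19.95²) = 16.21. Taking the right-of-DZ solution: B = (25.59, -6.140).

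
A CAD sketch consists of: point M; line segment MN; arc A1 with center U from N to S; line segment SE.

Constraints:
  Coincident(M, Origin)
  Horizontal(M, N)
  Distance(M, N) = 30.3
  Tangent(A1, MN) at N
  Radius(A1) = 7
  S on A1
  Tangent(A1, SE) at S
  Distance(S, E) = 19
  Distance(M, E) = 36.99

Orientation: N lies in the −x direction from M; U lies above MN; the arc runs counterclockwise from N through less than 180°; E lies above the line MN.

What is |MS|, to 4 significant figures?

24.63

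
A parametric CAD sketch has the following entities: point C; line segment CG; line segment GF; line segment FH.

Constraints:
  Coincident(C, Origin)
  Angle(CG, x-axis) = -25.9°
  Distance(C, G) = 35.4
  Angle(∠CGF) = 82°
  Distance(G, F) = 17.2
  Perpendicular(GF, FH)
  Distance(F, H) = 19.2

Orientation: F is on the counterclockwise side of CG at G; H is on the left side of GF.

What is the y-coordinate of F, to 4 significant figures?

0.9046

C is at the origin; CG runs at -25.9° with length 35.4, so G = 35.4·(cos -25.9°, sin -25.9°) = (31.84, -15.46). ∠CGF = 82.0°, so GF runs at -25.9° + (180° − 82.0°) = 72.10° from the x-axis; with |GF| = 17.2, F = G + 17.2·(cos 72.10°, sin 72.10°) = (37.13, 0.9046). So F.y = 0.9046.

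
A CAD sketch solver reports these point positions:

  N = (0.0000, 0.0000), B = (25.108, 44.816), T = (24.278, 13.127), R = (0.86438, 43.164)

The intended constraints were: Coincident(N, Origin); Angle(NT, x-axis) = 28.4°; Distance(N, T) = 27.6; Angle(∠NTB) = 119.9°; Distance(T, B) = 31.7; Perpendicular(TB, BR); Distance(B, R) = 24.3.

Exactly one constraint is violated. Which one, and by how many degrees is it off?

Perpendicular(TB, BR) — off by 5.40°.

N = (0.00, 0.00) ✓; NT at 28.40° ✓; |NT| = 27.60 ✓; ∠NTB = 119.9° ✓; |TB| = 31.70 ✓; ∠(TB, BR) = 95.40° ✗; |BR| = 24.30 ✓.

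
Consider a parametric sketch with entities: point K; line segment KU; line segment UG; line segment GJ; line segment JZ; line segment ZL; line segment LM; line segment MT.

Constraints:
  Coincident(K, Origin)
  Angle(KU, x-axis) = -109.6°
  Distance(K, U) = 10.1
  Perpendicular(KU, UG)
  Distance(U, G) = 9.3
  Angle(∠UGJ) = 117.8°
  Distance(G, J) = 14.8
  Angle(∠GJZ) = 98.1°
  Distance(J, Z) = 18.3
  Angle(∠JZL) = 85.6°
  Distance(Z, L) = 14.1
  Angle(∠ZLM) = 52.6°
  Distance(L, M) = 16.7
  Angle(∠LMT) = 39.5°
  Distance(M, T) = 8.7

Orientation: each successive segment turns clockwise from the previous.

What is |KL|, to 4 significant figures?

6.225

K is at the origin; KU runs at -109.6° with length 10.1, so U = (-3.388, -9.515). KU is perpendicular to UG, so UG runs at 160.4°; with |UG| = 9.3, G = (-12.15, -6.395). ∠UGJ = 117.8° gives GJ at 98.20° from the x-axis; with |GJ| = 14.8, J = (-14.26, 8.254). ∠GJZ = 98.1° gives JZ at 16.30° from the x-axis; with |JZ| = 18.3, Z = (3.304, 13.39). ∠JZL = 85.6° gives ZL at -78.10° from the x-axis; with |ZL| = 14.1, L = (6.212, -0.4072). Then |KL| = |L − K| = 6.225.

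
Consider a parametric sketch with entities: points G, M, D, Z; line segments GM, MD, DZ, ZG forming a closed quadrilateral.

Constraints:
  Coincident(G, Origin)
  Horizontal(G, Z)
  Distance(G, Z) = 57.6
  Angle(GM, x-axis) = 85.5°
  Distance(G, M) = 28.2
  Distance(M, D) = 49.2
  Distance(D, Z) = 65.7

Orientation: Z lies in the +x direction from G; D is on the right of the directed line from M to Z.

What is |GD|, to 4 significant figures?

21.14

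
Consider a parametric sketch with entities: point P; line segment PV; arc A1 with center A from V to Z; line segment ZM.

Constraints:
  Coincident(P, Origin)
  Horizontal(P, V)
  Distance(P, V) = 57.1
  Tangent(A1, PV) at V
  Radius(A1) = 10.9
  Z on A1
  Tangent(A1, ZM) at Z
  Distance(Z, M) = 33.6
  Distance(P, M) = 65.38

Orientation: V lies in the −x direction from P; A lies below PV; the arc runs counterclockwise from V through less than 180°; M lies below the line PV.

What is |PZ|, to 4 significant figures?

68.30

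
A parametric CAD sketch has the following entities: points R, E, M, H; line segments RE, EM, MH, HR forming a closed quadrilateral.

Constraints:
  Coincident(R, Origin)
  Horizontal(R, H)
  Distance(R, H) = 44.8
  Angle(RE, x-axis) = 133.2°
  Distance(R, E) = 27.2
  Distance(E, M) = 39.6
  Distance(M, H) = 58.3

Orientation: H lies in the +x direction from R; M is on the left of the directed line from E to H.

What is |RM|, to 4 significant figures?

48.05

R is at the origin; RH is horizontal with |RH| = 44.8 and H in +x, so H = (44.8, 0). RE runs at 133.2° with |RE| = 27.2, so E = (-18.62, 19.83). M is determined by |EM| = 39.6 and |MH| = 58.3 together: it lies at the intersection of circle(E, 39.6) and circle(H, 58.3). With |EH| = 66.45, the foot of the radical line on EH is 19.45 from E and the perpendicular offset is √(39.6² − 19.45²) = 34.50. Taking the left-of-EH solution: M = (10.24, 46.95).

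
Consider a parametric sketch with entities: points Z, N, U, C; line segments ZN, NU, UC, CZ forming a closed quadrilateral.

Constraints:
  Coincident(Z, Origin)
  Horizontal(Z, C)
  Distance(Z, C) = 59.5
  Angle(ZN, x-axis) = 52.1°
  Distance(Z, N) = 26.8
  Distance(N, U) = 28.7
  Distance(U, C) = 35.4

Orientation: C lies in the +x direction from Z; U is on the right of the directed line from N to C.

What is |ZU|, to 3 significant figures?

25.5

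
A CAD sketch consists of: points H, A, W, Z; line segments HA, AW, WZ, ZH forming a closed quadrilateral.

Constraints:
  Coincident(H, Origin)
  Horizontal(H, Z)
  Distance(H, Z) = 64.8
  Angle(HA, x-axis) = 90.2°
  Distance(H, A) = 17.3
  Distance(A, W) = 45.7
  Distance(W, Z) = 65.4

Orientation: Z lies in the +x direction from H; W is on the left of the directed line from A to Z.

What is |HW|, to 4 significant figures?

60.38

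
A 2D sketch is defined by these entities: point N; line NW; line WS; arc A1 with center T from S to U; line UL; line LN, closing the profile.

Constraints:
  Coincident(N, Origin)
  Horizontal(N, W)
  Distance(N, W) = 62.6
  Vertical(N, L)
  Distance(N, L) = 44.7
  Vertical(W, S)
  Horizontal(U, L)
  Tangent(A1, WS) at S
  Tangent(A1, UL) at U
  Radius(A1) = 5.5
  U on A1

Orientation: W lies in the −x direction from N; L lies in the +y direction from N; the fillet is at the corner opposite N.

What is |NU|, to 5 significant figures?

72.516

The virtual corner opposite N is at (-62.600, 44.700). A1 meets WS tangentially, so TS is at right angles to WS and the tangent condition forces TU to be normal to UL, with radius 5.5, so the center T sits 5.5 in from both sides at T = (-57.100, 39.200). That places the tangent points at S = (-62.600, 39.200) on WS and U = (-57.100, 44.700) on UL. Then |NU| = |U − N| = 72.516.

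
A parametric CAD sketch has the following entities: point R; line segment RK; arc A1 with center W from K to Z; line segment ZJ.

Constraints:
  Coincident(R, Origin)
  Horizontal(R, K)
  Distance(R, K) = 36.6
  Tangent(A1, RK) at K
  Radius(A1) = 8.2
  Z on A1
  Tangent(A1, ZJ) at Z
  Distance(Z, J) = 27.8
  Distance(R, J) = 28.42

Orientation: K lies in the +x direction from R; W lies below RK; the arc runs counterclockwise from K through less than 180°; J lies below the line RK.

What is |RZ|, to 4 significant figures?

30.28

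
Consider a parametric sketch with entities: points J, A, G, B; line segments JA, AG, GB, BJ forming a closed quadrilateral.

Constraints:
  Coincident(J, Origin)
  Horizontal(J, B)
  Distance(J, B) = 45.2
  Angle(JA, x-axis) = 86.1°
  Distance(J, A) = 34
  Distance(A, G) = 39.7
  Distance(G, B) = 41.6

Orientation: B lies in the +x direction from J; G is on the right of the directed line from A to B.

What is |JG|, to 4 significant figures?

6.998

Checks: |AG| = 39.70 ✓; |GB| = 41.60 ✓.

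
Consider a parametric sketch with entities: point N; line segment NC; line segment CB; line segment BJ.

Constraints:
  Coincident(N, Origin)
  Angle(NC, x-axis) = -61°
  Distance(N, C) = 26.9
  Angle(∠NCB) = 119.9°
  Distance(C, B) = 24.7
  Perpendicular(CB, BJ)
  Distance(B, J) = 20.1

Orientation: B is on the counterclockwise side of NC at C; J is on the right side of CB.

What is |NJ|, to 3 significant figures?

57.8

N is at the origin; NC runs at -61.0° with length 26.9, so C = 26.9·(cos -61.0°, sin -61.0°) = (13.0, -23.5). ∠NCB = 119.9°, so CB runs at -61.0° + (180° − 119.9°) = -0.900° from the x-axis; with |CB| = 24.7, B = C + 24.7·(cos -0.900°, sin -0.900°) = (37.7, -23.9). CB ⟂ BJ; with |BJ| = 20.1 on the right of CB, J = B + 20.1·(-0.0157, -1.00) = (37.4, -44.0). Then |NJ| = |J − N| = 57.8.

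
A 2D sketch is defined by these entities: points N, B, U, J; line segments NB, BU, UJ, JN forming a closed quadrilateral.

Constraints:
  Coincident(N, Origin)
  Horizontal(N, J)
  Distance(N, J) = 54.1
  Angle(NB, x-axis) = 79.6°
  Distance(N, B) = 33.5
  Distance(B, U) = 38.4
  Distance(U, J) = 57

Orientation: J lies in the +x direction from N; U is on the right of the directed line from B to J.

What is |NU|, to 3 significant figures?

5.21

Checks: |BU| = 38.40 ✓; |UJ| = 57.00 ✓.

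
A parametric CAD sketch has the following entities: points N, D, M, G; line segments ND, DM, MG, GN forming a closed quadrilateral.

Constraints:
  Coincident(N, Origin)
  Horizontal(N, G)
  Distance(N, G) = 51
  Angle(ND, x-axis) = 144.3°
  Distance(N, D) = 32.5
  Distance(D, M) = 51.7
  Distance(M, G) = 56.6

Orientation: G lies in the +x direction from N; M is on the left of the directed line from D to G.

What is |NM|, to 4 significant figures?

49.16

Checks: |DM| = 51.70 ✓; |MG| = 56.60 ✓.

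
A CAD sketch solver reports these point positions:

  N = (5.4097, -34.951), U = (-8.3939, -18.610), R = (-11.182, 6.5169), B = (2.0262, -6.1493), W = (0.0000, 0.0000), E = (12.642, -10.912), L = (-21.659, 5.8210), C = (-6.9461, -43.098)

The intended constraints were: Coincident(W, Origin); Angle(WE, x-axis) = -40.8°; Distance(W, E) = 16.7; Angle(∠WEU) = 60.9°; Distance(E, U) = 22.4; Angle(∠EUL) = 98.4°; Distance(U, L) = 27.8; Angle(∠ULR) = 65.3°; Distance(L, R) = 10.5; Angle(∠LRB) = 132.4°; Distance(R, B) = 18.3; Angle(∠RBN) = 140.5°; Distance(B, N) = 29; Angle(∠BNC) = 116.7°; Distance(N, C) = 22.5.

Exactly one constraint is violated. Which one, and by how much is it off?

Distance(N, C) = 22.5 — off by 7.70.

W = (0.00, 0.00) ✓; WE at -40.80° ✓; |WE| = 16.70 ✓; ∠WEU = 60.90° ✓; |EU| = 22.40 ✓; ∠EUL = 98.40° ✓; |UL| = 27.80 ✓; ∠ULR = 65.30° ✓; |LR| = 10.50 ✓; ∠LRB = 132.4° ✓; |RB| = 18.30 ✓; ∠RBN = 140.5° ✓; |BN| = 29.00 ✓; ∠BNC = 116.7° ✓; |NC| = 14.80 ✗.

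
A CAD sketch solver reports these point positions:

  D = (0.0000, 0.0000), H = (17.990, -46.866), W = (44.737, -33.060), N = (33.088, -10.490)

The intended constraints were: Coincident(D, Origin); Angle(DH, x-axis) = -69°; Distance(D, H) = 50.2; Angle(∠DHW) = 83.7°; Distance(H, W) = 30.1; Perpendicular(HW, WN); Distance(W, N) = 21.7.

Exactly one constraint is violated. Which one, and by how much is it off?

Distance(W, N) = 21.7 — off by 3.70.

D = (0.00, 0.00) ✓; DH at -69.00° ✓; |DH| = 50.20 ✓; ∠DHW = 83.70° ✓; |HW| = 30.10 ✓; ∠(HW, WN) = 90.00° ✓; |WN| = 25.40 ✗.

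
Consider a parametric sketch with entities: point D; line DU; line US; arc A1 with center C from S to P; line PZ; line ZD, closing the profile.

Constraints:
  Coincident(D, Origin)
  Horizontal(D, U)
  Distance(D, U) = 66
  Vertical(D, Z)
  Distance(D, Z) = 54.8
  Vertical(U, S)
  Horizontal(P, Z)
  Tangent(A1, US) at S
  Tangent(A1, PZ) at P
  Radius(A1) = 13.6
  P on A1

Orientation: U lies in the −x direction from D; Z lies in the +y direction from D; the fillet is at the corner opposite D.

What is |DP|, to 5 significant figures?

75.821

The virtual corner opposite D is at (-66.000, 54.800). The tangent condition forces CS to be normal to US and the tangent condition forces CP to be normal to PZ, with radius 13.6, so the center C sits 13.6 in from both sides at C = (-52.400, 41.200). That places the tangent points at S = (-66.000, 41.200) on US and P = (-52.400, 54.800) on PZ. Then |DP| = |P − D| = 75.821.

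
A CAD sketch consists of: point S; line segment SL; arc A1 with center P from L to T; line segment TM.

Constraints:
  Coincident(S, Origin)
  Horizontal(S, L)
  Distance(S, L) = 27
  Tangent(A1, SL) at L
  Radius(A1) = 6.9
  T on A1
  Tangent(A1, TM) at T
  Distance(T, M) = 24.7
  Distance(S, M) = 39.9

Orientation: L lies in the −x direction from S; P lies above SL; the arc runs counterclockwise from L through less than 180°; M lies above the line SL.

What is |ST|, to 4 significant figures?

21.62

S is at the origin; SL is horizontal with |SL| = 27.0 and L on the −x side, so L = (-27.00, 0.000). The tangent condition forces PL to be normal to SL, so P = L + (0, 6.9) = (-27.00, 6.900). Since PT ⟂ TM (tangency), |PM| = √(6.9² + 24.7²) = 25.65 regardless of where T sits on A1. So M lies on both circle(S, 39.9) and circle(P, 25.65); the above-SL intersection is M = (-23.43, 32.30). T is the foot of the tangent from M: T = (-20.16, 7.813).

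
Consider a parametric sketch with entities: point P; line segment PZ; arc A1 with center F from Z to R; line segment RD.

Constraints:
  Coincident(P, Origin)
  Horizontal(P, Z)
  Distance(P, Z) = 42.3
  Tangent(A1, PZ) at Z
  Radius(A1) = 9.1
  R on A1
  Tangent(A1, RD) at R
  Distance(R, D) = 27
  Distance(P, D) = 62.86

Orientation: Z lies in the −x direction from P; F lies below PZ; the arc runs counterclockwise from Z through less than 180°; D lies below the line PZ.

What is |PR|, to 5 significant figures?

52.195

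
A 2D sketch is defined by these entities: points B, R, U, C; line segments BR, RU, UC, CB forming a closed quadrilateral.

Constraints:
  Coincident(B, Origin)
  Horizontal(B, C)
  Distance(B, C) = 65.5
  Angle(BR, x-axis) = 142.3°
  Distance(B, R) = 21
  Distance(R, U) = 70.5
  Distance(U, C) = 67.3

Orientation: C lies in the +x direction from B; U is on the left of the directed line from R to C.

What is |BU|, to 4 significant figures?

69.97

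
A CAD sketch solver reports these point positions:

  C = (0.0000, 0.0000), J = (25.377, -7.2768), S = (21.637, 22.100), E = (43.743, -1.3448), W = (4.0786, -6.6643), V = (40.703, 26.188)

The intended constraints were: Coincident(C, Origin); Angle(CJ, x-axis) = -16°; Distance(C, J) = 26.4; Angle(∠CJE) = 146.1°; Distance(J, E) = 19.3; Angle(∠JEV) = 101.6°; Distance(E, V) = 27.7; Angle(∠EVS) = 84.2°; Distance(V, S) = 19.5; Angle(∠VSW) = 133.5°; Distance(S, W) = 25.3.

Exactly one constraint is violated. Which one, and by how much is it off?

Distance(S, W) = 25.3 — off by 8.40.

C = (0.00, 0.00) ✓; CJ at -16.00° ✓; |CJ| = 26.40 ✓; ∠CJE = 146.1° ✓; |JE| = 19.30 ✓; ∠JEV = 101.6° ✓; |EV| = 27.70 ✓; ∠EVS = 84.20° ✓; |VS| = 19.50 ✓; ∠VSW = 133.5° ✓; |SW| = 33.70 ✗.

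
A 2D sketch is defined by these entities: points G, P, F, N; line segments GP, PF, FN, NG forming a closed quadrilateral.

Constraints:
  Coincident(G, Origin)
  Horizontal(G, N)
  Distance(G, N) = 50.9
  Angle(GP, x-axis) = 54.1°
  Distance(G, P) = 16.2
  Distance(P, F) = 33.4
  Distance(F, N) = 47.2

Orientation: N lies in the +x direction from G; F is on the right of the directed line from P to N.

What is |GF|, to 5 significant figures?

21.877

G is at the origin; GN is horizontal with |GN| = 50.9 and N in +x, so N = (50.9, 0). GP runs at 54.1° with |GP| = 16.2, so P = (9.4992, 13.123). F is determined by |PF| = 33.4 and |FN| = 47.2 together: it lies at the intersection of circle(P, 33.4) and circle(N, 47.2). With |PN| = 43.431, the foot of the radical line on PN is 8.9101 from P and the perpendicular offset is √(33.4² − 8.9101²) = 32.190. Taking the right-of-PN solution: F = (8.2668, -20.255).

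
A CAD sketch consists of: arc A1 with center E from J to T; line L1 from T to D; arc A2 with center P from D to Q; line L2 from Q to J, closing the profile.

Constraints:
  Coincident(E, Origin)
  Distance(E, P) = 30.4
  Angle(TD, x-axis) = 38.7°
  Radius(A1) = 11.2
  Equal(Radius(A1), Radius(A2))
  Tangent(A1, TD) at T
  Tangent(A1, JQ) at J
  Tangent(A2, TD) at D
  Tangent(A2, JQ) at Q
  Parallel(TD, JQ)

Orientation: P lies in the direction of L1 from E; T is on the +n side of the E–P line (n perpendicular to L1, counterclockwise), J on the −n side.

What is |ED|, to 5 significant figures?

32.398

The slot axis is L1's direction at 38.7°, so u = (cos 38.7°, sin 38.7°) = (0.78043, 0.62524) and n = (−sin 38.7°, cos 38.7°) = (-0.62524, 0.78043). E is at the origin and P lies 30.4 along u from E, so P = 30.4·u = (23.725, 19.007). Tangency of A1 to both parallel lines with radius 11.2 puts T and J at E ± 11.2·n: T = (-7.0027, 8.7408), J = (7.0027, -8.7408). Equal radii place D and Q the same way about P: D = P + 11.2·n = (16.722, 27.748), Q = P − 11.2·n = (30.728, 10.267). Then |ED| = |D − E| = 32.398.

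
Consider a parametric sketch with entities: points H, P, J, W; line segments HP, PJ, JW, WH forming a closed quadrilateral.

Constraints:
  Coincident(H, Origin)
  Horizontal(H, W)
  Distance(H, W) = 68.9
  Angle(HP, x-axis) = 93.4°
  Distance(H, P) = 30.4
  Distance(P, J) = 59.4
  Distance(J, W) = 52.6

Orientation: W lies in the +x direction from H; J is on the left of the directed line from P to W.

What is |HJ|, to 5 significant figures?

73.976

Checks: |PJ| = 59.40 ✓; |JW| = 52.60 ✓.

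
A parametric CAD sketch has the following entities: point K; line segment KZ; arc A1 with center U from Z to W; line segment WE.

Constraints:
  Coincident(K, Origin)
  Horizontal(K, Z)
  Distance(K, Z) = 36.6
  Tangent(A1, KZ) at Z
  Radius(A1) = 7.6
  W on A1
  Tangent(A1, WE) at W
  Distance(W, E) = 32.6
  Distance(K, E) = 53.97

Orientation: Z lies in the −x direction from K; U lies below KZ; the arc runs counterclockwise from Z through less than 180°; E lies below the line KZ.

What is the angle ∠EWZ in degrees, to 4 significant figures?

127.1°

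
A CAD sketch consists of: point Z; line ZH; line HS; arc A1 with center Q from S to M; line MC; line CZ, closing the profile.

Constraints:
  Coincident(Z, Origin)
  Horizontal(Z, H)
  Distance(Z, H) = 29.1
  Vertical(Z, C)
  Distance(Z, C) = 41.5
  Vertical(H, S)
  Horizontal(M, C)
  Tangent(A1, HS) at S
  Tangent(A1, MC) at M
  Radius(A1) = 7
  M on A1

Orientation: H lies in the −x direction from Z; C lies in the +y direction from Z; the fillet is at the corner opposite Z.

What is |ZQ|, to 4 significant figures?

40.97

Z and C share the same x with |ZC| = 41.5 and C on the +y side, so C = (0.000, 41.50). The virtual corner opposite Z is at (-29.10, 41.50). Tangency of A1 to HS means the radius QS is perpendicular to HS and tangency of A1 to MC means the radius QM is perpendicular to MC, with radius 7.0, so the center Q sits 7.0 in from both sides at Q = (-22.10, 34.50). Then |ZQ| = |Q − Z| = 40.97.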